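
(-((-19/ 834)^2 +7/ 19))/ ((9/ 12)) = -4875751/ 9911673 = -0.49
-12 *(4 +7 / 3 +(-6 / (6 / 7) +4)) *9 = -360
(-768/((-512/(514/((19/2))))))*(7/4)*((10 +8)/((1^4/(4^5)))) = 49738752/19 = 2617829.05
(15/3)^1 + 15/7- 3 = 29/7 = 4.14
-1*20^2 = -400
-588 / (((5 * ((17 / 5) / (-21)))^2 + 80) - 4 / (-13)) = -3371004 / 464161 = -7.26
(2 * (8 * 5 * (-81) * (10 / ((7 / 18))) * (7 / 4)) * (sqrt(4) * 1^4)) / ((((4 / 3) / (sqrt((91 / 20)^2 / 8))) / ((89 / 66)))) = -29520855 * sqrt(2) / 44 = -948836.22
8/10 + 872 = 4364/5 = 872.80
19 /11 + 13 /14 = 409 /154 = 2.66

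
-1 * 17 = -17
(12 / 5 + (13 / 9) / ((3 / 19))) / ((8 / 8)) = 1559 / 135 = 11.55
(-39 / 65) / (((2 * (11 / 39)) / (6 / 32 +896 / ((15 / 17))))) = -9506523 / 8800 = -1080.29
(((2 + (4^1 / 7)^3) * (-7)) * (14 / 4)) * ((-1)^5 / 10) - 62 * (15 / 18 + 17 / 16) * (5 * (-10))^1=494125 / 84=5882.44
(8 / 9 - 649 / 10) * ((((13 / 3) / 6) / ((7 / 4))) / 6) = -10699 / 2430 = -4.40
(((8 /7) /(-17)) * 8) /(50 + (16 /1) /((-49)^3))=-0.01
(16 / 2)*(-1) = -8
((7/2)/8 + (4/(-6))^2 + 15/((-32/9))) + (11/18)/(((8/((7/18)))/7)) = -4055/1296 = -3.13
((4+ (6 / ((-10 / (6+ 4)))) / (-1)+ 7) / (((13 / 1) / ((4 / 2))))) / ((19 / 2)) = 68 / 247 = 0.28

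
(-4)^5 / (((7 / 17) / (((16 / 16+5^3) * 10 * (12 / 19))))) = -37601280 / 19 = -1979014.74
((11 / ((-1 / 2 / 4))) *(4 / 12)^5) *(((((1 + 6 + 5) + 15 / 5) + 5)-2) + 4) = -1936 / 243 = -7.97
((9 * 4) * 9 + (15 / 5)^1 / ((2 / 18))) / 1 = 351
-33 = -33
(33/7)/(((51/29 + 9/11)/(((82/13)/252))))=143869/3141684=0.05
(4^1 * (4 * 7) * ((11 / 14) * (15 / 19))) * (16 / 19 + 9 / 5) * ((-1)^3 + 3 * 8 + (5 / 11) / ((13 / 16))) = 20294856 / 4693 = 4324.50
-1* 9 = -9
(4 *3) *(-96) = -1152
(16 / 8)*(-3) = -6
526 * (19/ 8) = 4997/ 4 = 1249.25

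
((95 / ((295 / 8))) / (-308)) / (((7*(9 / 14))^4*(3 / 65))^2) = -0.00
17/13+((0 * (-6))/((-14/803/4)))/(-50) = 17/13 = 1.31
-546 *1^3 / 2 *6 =-1638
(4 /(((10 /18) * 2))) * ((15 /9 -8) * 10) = -228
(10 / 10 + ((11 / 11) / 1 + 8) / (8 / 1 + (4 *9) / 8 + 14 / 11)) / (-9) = -167 / 909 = -0.18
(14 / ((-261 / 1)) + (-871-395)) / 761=-1.66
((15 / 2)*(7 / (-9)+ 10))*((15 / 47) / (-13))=-1.70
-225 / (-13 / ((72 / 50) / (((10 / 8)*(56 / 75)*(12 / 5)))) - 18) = 2025 / 344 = 5.89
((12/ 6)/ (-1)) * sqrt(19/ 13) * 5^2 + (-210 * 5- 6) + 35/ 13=-1113.75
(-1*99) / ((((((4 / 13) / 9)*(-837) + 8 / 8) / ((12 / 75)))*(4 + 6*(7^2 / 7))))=0.01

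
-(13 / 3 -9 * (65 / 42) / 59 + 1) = -12631 / 2478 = -5.10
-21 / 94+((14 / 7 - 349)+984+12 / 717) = 14306199 / 22466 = 636.79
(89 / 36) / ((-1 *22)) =-89 / 792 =-0.11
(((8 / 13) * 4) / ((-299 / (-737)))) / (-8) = -0.76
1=1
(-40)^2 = 1600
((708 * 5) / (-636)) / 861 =-295 / 45633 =-0.01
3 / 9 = 1 / 3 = 0.33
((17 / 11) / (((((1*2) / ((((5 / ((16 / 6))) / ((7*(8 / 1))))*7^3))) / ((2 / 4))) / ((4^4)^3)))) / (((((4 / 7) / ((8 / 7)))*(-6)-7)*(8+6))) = -5849088 / 11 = -531735.27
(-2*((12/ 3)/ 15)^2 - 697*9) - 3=-1412132/ 225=-6276.14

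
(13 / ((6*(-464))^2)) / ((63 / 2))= 13 / 244145664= 0.00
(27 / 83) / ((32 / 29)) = 783 / 2656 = 0.29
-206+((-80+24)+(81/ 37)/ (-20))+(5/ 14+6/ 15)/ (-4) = -543483/ 2072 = -262.30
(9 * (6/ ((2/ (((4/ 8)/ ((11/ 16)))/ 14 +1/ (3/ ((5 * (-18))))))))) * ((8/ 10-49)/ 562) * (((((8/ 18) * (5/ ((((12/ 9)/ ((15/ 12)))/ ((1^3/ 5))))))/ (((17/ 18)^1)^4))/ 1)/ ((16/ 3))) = 49224368331/ 7228575508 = 6.81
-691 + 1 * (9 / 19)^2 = -249370 / 361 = -690.78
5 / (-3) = -5 / 3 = -1.67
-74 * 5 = -370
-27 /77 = -0.35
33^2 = 1089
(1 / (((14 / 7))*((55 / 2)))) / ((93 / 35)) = 7 / 1023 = 0.01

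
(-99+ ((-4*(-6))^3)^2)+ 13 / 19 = 3630954676 / 19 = 191102877.68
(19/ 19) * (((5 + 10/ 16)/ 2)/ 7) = 45/ 112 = 0.40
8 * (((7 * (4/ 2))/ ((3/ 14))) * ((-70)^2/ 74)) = 3841600/ 111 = 34609.01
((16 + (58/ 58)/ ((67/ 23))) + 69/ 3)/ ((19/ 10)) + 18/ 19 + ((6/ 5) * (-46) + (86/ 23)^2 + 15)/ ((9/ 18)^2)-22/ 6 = -877677049/ 10101255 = -86.89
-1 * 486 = -486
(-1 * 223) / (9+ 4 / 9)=-23.61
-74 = -74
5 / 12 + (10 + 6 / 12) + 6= 203 / 12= 16.92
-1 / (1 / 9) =-9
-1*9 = -9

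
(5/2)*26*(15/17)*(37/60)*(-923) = -2219815/68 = -32644.34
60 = 60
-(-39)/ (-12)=-13/ 4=-3.25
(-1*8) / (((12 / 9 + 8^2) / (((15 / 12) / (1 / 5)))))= -75 / 98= -0.77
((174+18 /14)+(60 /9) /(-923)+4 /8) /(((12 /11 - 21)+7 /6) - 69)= -74956519 /37415651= -2.00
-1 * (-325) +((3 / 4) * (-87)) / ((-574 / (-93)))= 721927 / 2296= 314.43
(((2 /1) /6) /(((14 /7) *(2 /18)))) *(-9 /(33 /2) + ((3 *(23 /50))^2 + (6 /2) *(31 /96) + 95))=64236279 /440000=145.99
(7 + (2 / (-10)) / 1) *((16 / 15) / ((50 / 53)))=14416 / 1875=7.69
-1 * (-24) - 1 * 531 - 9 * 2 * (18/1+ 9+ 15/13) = -13179/13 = -1013.77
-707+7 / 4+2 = -2813 / 4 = -703.25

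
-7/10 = -0.70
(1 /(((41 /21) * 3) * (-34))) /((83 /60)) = -210 /57851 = -0.00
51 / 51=1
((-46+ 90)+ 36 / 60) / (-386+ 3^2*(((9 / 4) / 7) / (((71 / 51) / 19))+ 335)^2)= 881328112 / 20477337135125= 0.00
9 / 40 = 0.22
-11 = -11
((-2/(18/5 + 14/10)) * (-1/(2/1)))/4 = 1/20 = 0.05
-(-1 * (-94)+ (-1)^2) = -95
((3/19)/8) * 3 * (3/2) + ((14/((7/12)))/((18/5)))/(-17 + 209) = 169/1368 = 0.12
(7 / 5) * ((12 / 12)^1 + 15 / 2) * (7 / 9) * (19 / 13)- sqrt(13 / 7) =12.16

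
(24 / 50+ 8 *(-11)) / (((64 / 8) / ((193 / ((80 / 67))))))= -7073257 / 4000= -1768.31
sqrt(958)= 30.95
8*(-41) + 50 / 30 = -326.33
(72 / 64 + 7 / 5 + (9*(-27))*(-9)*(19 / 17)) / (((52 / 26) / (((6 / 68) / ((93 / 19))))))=31612903 / 1433440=22.05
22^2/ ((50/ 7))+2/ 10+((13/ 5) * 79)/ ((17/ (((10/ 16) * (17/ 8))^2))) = 89.27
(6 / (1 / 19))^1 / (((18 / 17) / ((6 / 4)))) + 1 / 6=161.67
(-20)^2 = 400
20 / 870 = 2 / 87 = 0.02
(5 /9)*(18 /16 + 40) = 1645 /72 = 22.85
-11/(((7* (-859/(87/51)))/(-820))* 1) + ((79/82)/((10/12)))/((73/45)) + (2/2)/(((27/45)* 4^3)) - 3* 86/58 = -10678548908915/1703515418304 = -6.27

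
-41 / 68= -0.60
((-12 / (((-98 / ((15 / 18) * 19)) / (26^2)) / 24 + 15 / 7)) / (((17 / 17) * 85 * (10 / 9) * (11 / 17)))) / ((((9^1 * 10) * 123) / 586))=-105372176 / 21718547675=-0.00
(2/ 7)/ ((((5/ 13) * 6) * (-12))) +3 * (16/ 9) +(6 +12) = 29387/ 1260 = 23.32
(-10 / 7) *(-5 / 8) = 25 / 28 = 0.89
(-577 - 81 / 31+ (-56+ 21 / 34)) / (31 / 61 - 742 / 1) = 13608795 / 15891158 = 0.86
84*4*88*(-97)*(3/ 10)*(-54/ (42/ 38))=42038092.80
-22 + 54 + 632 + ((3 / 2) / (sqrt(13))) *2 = 3 *sqrt(13) / 13 + 664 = 664.83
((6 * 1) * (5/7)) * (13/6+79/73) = 7115/511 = 13.92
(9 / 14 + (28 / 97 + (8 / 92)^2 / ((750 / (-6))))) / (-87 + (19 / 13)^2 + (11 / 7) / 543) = -403981000449 / 36804980460250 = -0.01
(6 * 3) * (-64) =-1152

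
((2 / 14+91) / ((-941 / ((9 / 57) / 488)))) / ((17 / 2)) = -957 / 259567322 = -0.00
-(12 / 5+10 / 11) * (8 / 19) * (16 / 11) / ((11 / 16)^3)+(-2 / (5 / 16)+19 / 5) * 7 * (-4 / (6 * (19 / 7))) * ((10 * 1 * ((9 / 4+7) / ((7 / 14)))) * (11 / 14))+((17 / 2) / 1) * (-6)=27197091902 / 45899535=592.54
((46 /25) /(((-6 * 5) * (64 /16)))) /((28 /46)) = -529 /21000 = -0.03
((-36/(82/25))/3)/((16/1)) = -75/328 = -0.23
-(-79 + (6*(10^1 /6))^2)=-21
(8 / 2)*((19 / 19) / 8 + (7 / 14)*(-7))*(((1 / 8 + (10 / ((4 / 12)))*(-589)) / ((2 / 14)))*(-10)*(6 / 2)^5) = -32460973965 / 8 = -4057621745.62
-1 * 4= -4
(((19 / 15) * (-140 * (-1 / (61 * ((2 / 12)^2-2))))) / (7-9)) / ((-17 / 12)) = -38304 / 73627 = -0.52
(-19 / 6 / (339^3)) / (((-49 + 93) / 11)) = -19 / 934997256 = -0.00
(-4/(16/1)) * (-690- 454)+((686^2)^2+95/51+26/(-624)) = 90355922965559/408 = 221460595503.82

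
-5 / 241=-0.02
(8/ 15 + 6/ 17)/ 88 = 113/ 11220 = 0.01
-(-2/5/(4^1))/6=1/60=0.02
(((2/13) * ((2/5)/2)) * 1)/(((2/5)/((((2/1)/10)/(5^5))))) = 1/203125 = 0.00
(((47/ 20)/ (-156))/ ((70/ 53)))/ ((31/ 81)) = -67257/ 2256800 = -0.03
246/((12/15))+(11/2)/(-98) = 60259/196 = 307.44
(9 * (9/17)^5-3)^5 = -720203518967148133920287529300000/5770627412348402378939569991057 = -124.81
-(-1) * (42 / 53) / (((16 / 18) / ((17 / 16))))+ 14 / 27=134239 / 91584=1.47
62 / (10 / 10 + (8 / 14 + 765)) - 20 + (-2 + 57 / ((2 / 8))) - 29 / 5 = 2686768 / 13415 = 200.28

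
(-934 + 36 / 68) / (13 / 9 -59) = 20403 / 1258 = 16.22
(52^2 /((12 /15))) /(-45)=-676 /9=-75.11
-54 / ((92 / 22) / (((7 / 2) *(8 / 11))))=-756 / 23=-32.87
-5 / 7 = -0.71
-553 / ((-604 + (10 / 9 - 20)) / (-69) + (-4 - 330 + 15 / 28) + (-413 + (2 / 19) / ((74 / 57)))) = 0.75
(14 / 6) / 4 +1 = 19 / 12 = 1.58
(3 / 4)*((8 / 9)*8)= 16 / 3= 5.33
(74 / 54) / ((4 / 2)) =37 / 54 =0.69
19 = 19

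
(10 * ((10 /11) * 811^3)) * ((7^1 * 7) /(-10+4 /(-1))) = -186694105850 /11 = -16972191440.91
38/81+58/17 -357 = -486245/1377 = -353.12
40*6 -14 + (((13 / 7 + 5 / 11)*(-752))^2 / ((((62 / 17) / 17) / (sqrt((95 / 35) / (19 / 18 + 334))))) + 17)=243 + 7767205357056*sqrt(1604246) / 7759442383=1268098.50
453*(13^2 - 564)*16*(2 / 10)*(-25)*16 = 229036800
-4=-4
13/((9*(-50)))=-13/450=-0.03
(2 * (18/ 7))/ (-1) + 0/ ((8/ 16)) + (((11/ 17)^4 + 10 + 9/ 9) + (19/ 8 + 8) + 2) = 86094837/ 4677176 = 18.41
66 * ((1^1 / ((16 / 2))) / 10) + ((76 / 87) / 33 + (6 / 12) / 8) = 209921 / 229680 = 0.91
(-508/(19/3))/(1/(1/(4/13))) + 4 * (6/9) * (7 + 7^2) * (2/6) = -36065/171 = -210.91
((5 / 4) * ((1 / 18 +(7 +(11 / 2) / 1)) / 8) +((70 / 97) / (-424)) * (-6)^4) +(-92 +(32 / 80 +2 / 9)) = -678279619 / 7403040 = -91.62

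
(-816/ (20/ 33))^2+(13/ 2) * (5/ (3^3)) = 2447272121/ 1350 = 1812794.16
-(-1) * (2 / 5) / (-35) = -2 / 175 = -0.01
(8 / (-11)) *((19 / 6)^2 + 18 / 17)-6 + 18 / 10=-103193 / 8415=-12.26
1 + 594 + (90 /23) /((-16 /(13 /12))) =437725 /736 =594.74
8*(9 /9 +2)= 24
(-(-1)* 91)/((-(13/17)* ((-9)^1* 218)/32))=1904/981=1.94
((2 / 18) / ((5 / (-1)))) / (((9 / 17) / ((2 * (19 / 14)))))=-323 / 2835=-0.11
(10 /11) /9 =10 /99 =0.10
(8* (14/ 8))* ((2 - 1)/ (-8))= -7/ 4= -1.75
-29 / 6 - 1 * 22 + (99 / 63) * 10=-467 / 42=-11.12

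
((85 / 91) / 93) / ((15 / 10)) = 170 / 25389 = 0.01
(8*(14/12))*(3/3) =28/3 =9.33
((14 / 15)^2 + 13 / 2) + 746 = 339017 / 450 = 753.37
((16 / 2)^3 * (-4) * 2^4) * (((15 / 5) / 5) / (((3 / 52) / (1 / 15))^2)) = -88604672 / 3375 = -26253.24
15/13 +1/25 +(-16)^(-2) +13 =1181253/83200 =14.20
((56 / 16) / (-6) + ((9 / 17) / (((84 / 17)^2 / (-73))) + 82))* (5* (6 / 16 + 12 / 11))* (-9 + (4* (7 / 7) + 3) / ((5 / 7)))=8074067 / 17248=468.12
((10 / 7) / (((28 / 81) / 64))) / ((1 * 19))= 12960 / 931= 13.92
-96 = -96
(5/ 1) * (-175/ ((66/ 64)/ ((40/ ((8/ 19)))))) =-2660000/ 33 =-80606.06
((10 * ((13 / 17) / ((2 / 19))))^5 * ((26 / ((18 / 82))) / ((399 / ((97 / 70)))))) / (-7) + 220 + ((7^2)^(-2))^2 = -26278436517332709423656 / 221000212443339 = -118906838.26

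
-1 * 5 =-5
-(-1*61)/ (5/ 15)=183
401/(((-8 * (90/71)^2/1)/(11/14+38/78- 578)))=636537620813/35380800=17991.05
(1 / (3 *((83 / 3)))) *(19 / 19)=1 / 83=0.01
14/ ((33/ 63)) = 294/ 11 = 26.73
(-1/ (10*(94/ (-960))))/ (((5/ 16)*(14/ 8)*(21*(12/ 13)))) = 3328/ 34545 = 0.10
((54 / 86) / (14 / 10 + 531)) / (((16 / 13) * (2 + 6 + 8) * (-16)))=-1755 / 468852736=-0.00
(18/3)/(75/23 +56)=138/1363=0.10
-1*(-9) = 9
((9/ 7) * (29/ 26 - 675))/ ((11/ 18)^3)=-65688732/ 17303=-3796.38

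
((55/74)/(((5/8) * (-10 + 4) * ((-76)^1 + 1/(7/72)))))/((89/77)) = 5929/2272170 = 0.00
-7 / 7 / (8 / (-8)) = 1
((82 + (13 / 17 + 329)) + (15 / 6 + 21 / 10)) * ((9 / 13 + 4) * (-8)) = -17270808 / 1105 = -15629.69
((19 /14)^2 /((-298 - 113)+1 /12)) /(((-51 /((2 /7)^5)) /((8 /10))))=46208 /345175695305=0.00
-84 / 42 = -2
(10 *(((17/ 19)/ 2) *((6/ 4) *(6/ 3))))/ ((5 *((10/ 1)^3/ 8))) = 51/ 2375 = 0.02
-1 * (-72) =72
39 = 39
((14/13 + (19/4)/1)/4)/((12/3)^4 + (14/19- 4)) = 5757/998816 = 0.01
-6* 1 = -6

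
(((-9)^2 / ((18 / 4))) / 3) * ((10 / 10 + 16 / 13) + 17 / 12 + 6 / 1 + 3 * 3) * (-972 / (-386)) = 706887 / 2509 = 281.74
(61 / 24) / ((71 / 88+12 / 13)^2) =9979112 / 11749323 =0.85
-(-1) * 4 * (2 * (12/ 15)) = 6.40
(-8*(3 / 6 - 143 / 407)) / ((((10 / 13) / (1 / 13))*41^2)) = -22 / 310985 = -0.00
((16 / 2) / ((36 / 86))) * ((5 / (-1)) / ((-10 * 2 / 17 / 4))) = 2924 / 9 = 324.89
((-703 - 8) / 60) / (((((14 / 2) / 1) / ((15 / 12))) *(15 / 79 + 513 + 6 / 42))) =-18723 / 4541968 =-0.00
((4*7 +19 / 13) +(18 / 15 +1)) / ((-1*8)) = -1029 / 260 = -3.96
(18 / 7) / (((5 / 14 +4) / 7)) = 4.13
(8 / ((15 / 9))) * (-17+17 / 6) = -68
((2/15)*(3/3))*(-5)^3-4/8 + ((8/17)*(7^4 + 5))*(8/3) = 306217/102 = 3002.13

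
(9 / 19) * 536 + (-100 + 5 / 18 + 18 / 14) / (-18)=11176489 / 43092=259.36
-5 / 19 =-0.26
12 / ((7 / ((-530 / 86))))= -10.56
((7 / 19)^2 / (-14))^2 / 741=49 / 386271444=0.00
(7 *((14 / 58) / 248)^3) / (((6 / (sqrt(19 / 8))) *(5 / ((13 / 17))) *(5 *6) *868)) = 4459 *sqrt(38) / 2823073227863654400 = 0.00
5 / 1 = 5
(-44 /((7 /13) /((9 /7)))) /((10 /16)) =-41184 /245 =-168.10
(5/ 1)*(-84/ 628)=-105/ 157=-0.67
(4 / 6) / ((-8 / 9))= -3 / 4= -0.75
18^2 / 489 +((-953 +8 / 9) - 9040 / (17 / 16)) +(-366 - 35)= -245915594 / 24939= -9860.68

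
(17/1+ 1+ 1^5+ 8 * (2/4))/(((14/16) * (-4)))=-46/7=-6.57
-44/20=-11/5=-2.20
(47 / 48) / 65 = 0.02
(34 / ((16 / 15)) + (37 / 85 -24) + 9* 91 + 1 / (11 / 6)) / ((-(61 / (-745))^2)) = -687383032805 / 5566616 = -123483.11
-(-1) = 1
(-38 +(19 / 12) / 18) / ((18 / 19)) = -155591 / 3888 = -40.02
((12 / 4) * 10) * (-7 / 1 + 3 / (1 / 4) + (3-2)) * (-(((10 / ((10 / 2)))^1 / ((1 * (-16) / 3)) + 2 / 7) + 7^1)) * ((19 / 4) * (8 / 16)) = -330885 / 112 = -2954.33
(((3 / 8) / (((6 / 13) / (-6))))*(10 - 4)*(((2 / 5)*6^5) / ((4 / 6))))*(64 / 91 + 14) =-70228944 / 35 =-2006541.26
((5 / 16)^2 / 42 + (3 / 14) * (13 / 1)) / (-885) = -29977 / 9515520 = -0.00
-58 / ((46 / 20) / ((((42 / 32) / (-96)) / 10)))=203 / 5888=0.03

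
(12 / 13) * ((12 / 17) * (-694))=-99936 / 221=-452.20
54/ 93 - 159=-4911/ 31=-158.42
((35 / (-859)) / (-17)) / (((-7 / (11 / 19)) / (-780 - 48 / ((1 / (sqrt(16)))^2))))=85140 / 277457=0.31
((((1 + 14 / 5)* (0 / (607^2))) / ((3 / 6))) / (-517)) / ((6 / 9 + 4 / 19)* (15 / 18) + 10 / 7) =0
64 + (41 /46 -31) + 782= 815.89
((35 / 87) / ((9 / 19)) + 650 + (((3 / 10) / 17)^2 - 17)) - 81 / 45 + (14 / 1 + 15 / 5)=14687148887 / 22628700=649.05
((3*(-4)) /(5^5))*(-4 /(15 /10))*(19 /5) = 608 /15625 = 0.04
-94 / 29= -3.24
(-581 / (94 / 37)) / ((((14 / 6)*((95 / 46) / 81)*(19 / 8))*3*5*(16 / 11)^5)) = -921416737923 / 55597465600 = -16.57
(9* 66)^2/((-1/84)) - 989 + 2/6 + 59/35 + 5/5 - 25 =-3112119673/105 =-29639234.98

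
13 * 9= 117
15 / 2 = 7.50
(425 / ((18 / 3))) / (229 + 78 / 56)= 5950 / 19353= 0.31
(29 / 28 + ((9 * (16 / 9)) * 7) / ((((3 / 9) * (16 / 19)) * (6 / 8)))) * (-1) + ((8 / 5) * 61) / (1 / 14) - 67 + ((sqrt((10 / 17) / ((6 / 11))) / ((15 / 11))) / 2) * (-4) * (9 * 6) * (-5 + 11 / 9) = 88 * sqrt(2805) / 15 + 107291 / 140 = 1077.08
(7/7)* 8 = 8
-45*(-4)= 180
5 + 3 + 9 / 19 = 161 / 19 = 8.47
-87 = -87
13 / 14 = 0.93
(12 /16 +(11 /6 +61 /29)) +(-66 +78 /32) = -81955 /1392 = -58.88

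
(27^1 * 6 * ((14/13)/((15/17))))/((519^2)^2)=476/174670282995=0.00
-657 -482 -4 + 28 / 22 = -12559 / 11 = -1141.73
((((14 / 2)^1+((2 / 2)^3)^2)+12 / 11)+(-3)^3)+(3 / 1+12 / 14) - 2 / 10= -14.25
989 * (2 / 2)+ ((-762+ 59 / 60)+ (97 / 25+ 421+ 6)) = 197659 / 300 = 658.86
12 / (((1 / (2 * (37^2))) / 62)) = 2037072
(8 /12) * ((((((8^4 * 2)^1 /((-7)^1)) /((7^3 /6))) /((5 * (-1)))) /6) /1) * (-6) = -32768 /12005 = -2.73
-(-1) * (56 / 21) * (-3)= -8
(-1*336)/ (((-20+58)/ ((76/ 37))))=-18.16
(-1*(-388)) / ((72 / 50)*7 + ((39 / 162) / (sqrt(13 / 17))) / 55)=862472318400 / 22406491819 - 28809000*sqrt(221) / 22406491819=38.47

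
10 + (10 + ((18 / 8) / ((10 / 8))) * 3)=127 / 5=25.40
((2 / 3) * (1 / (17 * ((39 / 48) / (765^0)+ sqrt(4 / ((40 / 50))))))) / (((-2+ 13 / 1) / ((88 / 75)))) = -3328 / 4249575+ 4096 * sqrt(5) / 4249575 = 0.00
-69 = -69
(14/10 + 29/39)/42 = 209/4095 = 0.05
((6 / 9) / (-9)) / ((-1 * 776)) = 1 / 10476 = 0.00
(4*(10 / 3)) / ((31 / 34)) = 1360 / 93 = 14.62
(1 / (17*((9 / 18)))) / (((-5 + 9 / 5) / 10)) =-25 / 68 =-0.37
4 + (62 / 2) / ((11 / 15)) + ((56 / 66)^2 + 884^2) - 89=850959838 / 1089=781413.99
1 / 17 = 0.06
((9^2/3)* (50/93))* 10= 4500/31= 145.16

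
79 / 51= 1.55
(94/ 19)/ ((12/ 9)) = 141/ 38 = 3.71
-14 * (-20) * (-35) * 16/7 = -22400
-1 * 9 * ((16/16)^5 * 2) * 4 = -72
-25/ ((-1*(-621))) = -25/ 621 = -0.04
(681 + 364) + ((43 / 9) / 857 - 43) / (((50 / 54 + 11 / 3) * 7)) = 194088893 / 185969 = 1043.66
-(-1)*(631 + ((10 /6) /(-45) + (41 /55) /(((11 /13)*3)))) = 631.26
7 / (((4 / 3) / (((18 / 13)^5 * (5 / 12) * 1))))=4133430 / 371293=11.13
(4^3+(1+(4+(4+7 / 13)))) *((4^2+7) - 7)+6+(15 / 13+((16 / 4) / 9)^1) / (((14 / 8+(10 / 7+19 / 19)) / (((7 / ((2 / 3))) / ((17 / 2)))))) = 5398430 / 4563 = 1183.09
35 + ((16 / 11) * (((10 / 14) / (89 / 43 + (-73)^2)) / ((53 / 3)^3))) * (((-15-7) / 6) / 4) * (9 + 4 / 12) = 99539905725 / 2843997331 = 35.00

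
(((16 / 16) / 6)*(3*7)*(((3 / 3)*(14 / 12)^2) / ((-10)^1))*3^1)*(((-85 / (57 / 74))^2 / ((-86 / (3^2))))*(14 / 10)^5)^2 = -15166211284585660768567 / 225903308437500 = -67135852.90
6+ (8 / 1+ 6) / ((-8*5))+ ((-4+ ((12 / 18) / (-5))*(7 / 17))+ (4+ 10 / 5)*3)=19987 / 1020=19.60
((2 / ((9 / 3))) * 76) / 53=152 / 159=0.96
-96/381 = -32/127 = -0.25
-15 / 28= -0.54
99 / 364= 0.27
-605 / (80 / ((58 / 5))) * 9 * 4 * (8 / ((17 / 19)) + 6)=-4010787 / 85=-47185.73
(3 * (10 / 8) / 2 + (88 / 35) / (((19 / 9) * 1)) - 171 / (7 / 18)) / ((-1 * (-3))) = -145.55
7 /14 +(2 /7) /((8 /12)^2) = 8 /7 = 1.14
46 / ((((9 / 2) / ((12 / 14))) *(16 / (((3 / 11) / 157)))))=23 / 24178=0.00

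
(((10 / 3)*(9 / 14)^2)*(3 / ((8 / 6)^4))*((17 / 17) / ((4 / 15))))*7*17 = 8365275 / 14336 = 583.52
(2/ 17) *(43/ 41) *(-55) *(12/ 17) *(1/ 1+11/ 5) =-181632/ 11849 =-15.33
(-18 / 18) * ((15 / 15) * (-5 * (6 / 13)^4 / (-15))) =-432 / 28561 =-0.02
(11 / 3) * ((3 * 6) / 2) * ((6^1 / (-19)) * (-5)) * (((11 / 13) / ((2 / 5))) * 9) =245025 / 247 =992.00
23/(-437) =-0.05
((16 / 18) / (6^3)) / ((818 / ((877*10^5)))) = 43850000 / 99387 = 441.20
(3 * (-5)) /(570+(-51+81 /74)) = -370 /12829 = -0.03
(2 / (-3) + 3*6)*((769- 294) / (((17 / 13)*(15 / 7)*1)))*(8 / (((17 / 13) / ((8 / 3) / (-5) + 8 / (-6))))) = -261812096 / 7803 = -33552.75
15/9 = 5/3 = 1.67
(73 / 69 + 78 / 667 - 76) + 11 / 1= -127714 / 2001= -63.83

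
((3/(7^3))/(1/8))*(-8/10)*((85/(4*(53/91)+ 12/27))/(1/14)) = -11934/497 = -24.01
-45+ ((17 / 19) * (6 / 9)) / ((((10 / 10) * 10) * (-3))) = -38492 / 855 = -45.02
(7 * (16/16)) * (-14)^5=-3764768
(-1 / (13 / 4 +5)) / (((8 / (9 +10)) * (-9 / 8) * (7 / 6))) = 152 / 693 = 0.22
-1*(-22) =22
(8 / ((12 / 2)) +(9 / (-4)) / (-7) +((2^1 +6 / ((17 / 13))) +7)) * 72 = 130602 / 119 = 1097.50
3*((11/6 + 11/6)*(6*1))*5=330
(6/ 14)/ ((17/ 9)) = 27/ 119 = 0.23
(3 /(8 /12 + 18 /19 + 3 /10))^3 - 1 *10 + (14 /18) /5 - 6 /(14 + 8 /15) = -40808955725152 /6369616180755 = -6.41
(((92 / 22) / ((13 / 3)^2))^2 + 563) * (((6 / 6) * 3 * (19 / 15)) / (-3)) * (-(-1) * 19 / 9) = -1505.64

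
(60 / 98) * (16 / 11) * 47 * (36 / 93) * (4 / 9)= 120320 / 16709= 7.20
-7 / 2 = -3.50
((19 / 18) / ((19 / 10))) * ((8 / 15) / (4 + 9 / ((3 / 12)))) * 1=1 / 135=0.01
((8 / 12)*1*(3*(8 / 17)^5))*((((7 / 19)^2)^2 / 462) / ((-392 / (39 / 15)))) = -372736 / 30531135376005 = -0.00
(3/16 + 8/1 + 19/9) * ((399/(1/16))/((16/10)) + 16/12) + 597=41702.19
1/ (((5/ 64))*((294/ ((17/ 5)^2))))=9248/ 18375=0.50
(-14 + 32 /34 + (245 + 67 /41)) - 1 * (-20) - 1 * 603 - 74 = -295127 /697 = -423.42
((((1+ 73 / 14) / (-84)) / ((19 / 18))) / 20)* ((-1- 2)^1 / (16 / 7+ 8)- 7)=435 / 17024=0.03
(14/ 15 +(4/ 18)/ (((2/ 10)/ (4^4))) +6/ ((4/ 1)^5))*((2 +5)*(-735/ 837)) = -2255306977/ 1285632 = -1754.24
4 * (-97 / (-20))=97 / 5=19.40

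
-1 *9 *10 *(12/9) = -120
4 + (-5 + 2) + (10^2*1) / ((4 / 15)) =376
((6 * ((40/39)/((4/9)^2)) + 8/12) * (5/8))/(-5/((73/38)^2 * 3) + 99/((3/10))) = 6613289/109584592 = 0.06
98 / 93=1.05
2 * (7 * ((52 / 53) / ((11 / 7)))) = 5096 / 583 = 8.74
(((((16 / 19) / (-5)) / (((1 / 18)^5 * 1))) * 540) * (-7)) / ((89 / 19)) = 256811399.19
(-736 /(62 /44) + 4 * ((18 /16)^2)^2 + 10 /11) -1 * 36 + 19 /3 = -570573217 /1047552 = -544.67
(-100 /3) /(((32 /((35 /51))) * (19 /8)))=-875 /2907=-0.30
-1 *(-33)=33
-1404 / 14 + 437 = 2357 / 7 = 336.71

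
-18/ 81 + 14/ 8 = 55/ 36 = 1.53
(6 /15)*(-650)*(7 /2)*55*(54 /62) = -1351350 /31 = -43591.94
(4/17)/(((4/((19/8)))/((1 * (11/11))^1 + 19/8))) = 513/1088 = 0.47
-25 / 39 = -0.64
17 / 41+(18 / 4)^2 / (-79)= 2051 / 12956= 0.16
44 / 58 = 22 / 29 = 0.76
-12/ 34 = -0.35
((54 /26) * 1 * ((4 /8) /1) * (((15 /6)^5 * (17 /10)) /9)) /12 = 10625 /6656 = 1.60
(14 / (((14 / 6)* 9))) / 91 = 2 / 273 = 0.01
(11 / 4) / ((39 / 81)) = 297 / 52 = 5.71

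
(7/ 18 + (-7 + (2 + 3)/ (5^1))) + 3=-47/ 18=-2.61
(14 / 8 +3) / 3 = 19 / 12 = 1.58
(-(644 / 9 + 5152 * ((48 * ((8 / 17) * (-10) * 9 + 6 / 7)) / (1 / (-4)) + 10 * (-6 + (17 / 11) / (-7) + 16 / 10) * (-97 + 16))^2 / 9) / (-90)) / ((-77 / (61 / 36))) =-2637196890221196659 / 137404041390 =-19193008.18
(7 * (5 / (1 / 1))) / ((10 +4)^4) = 5 / 5488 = 0.00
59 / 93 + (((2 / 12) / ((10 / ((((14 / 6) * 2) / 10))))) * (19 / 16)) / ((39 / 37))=0.64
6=6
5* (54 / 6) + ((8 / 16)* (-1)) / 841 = 75689 / 1682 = 45.00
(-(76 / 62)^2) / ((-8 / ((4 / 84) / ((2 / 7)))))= 361 / 11532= 0.03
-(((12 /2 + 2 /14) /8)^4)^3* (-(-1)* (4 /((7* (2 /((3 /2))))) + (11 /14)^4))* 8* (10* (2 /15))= -1242944315948852438953105 /3425624398720198722453504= -0.36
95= 95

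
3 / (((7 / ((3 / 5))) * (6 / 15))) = 9 / 14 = 0.64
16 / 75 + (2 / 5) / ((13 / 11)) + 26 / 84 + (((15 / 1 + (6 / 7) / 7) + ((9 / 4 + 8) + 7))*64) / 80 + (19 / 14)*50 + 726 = 26136633 / 31850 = 820.62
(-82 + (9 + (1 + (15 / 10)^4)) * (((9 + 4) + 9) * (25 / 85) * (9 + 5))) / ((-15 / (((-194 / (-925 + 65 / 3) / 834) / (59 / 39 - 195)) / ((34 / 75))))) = 329911647 / 1314373266976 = 0.00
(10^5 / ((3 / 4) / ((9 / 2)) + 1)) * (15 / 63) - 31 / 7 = 999783 / 49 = 20403.73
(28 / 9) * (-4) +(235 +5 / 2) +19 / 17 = 69209 / 306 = 226.17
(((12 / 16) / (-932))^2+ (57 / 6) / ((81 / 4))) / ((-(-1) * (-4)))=-528124121 / 4502946816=-0.12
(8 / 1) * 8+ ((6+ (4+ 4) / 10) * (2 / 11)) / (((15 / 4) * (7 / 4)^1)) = 370688 / 5775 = 64.19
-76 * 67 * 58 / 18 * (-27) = 443004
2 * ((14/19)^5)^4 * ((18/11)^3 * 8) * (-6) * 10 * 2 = -18.73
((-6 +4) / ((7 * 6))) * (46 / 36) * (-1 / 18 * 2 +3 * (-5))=1564 / 1701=0.92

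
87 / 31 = 2.81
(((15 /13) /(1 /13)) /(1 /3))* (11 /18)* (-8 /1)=-220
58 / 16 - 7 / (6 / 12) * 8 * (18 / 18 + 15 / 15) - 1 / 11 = -220.47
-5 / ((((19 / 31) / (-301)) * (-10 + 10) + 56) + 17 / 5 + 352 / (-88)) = -25 / 277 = -0.09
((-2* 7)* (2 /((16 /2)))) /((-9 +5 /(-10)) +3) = 7 /13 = 0.54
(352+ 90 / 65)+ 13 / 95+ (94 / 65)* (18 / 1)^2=1015263 / 1235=822.08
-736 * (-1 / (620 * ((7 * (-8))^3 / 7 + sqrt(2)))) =-100352 / 2120830435 - 4 * sqrt(2) / 2120830435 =-0.00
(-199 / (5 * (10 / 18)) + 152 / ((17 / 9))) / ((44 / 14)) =26271 / 9350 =2.81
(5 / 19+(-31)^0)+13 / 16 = 631 / 304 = 2.08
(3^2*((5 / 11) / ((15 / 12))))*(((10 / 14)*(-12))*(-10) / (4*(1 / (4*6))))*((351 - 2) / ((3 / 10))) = 150768000 / 77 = 1958025.97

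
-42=-42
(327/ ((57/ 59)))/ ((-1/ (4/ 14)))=-96.71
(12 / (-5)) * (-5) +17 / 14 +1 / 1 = 199 / 14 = 14.21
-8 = -8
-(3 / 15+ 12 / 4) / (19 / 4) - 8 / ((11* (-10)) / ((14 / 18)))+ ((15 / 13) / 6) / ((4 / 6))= -160733 / 489060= -0.33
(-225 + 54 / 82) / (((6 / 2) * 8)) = -1533 / 164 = -9.35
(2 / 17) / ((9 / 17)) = 2 / 9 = 0.22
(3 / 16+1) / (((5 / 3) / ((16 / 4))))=57 / 20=2.85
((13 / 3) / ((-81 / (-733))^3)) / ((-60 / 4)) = -5119826881 / 23914845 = -214.09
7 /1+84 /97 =7.87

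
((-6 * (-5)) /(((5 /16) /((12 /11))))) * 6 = 6912 /11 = 628.36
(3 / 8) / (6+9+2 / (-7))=21 / 824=0.03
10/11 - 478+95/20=-20783/44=-472.34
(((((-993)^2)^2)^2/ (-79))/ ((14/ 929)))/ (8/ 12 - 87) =2634698697101150407715772387/ 286454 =9197632768616079397445.22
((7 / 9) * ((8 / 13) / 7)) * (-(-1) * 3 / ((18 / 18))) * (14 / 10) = 56 / 195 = 0.29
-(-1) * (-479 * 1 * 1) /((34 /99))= -47421 /34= -1394.74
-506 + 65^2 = 3719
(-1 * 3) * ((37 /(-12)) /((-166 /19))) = -703 /664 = -1.06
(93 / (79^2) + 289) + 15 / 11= 19934777 / 68651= 290.38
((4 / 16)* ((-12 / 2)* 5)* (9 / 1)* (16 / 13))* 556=-600480 / 13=-46190.77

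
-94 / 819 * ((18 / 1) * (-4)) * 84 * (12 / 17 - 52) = -7868928 / 221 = -35606.01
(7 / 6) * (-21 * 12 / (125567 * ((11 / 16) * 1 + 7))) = -1568 / 5148247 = -0.00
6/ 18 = 1/ 3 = 0.33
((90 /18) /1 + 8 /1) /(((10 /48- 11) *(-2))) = 156 /259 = 0.60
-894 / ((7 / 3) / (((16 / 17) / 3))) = -14304 / 119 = -120.20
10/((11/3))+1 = 3.73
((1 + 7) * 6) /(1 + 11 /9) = 108 /5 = 21.60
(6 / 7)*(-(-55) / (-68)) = -165 / 238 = -0.69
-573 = -573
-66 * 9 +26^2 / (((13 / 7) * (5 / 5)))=-230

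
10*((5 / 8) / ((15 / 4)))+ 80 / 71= 595 / 213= 2.79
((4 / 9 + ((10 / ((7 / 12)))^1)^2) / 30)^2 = 4211750404 / 43758225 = 96.25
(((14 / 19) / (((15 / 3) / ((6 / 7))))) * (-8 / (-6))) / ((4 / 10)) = 8 / 19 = 0.42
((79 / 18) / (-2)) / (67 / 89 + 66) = -7031 / 213876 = -0.03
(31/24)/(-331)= -31/7944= -0.00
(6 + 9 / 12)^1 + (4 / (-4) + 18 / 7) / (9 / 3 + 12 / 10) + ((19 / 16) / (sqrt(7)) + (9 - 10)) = 19 *sqrt(7) / 112 + 3601 / 588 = 6.57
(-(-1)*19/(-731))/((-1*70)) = 0.00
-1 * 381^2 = -145161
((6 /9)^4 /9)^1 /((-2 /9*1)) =-8 /81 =-0.10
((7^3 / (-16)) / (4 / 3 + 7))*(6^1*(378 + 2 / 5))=-1460151 / 250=-5840.60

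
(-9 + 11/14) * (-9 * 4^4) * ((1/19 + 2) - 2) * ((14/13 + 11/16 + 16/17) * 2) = 158429520/29393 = 5390.04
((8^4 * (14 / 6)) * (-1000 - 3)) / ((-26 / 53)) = 762087424 / 39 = 19540703.18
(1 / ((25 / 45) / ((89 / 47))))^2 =641601 / 55225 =11.62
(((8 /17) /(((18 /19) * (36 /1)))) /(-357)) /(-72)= 19 /35394408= 0.00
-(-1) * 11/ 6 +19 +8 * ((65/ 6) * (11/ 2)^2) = 2642.50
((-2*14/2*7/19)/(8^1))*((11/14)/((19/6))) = -231/1444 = -0.16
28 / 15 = 1.87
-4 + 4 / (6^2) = -3.89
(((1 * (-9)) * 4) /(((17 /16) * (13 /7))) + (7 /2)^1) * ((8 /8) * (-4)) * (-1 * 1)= -13034 /221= -58.98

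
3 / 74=0.04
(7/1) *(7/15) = 49/15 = 3.27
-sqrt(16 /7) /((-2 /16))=32 * sqrt(7) /7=12.09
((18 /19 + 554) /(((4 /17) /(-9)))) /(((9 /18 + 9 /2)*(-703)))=403308 /66785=6.04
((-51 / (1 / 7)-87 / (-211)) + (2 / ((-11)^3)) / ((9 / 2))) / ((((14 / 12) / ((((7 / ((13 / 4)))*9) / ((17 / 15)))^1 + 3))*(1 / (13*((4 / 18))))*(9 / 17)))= -5339305962896 / 159236847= -33530.59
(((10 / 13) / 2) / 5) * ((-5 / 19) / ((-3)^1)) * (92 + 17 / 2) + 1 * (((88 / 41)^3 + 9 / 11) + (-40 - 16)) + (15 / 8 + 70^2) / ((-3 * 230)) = -464881191377 / 8988401136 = -51.72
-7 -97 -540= -644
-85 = -85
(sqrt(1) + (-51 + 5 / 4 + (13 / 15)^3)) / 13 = -49949 / 13500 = -3.70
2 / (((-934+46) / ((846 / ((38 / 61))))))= -8601 / 2812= -3.06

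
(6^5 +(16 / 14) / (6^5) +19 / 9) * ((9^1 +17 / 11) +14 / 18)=59325863549 / 673596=88073.36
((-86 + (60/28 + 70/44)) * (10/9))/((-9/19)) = 401185/2079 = 192.97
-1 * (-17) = 17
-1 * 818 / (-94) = 409 / 47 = 8.70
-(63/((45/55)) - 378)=301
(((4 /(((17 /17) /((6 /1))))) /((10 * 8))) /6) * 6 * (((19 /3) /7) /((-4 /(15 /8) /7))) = -57 /64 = -0.89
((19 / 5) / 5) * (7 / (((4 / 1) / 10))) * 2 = 133 / 5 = 26.60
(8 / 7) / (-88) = -1 / 77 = -0.01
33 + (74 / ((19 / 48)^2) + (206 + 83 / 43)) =11071288 / 15523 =713.22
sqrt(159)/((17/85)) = 5* sqrt(159) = 63.05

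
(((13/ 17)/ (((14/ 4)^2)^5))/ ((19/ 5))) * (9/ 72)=8320/ 91239505427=0.00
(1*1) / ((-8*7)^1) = -1 / 56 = -0.02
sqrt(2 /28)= sqrt(14) /14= 0.27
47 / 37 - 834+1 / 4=-123207 / 148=-832.48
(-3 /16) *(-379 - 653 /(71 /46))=170841 /1136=150.39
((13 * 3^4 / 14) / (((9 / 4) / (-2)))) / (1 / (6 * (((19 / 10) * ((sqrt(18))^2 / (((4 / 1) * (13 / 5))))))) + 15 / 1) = -240084 / 54047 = -4.44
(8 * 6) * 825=39600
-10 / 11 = -0.91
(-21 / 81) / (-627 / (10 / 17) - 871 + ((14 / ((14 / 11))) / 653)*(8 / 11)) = 45710 / 341492679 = 0.00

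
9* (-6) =-54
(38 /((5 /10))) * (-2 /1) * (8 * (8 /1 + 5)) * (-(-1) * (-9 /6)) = 23712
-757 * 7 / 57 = -92.96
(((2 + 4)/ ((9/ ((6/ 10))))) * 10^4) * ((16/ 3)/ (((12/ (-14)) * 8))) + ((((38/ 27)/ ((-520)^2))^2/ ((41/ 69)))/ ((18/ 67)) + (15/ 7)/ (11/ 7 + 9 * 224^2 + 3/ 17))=-34253010342864397434276631/ 11009896198428291840000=-3111.11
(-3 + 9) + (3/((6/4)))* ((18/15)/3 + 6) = 94/5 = 18.80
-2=-2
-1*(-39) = 39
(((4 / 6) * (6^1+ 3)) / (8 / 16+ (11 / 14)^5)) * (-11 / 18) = -5916064 / 1289889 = -4.59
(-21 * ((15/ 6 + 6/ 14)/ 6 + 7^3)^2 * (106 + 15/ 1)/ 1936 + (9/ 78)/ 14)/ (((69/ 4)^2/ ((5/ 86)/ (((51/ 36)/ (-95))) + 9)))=-13452295829863/ 5067303696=-2654.72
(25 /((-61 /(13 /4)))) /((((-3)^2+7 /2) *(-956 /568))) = 923 /14579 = 0.06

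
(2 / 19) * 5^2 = 50 / 19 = 2.63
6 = 6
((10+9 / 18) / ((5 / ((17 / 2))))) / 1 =357 / 20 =17.85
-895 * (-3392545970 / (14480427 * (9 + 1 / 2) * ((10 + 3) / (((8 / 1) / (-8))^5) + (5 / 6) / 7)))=-85017202008200 / 49614769711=-1713.55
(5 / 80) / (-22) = -1 / 352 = -0.00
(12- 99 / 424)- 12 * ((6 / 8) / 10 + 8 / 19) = 234183 / 40280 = 5.81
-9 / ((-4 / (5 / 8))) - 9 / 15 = 129 / 160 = 0.81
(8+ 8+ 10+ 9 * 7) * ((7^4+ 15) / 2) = 107512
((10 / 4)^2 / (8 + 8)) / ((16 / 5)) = 125 / 1024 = 0.12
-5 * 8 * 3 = -120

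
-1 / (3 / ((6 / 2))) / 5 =-1 / 5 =-0.20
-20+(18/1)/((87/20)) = -460/29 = -15.86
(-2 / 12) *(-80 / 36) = 10 / 27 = 0.37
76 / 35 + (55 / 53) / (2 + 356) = 1443949 / 664090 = 2.17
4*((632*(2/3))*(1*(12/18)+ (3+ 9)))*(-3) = -192128/3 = -64042.67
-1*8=-8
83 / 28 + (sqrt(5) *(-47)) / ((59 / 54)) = -93.22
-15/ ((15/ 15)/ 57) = -855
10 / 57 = 0.18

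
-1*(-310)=310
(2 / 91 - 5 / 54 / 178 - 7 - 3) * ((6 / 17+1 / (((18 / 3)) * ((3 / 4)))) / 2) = -96009661 / 33456969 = -2.87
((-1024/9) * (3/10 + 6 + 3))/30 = -35.27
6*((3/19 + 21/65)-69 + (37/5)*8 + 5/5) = -61644/1235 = -49.91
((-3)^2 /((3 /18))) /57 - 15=-267 /19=-14.05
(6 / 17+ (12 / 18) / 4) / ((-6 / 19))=-1.65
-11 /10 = -1.10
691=691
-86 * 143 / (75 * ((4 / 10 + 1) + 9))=-15.77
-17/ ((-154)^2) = -17/ 23716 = -0.00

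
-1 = -1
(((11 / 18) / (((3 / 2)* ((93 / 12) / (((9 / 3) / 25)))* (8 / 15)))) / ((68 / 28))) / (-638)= -0.00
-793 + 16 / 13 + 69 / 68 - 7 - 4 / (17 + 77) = -33146873 / 41548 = -797.80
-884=-884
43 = 43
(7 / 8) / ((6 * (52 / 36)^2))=189 / 2704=0.07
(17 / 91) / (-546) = -17 / 49686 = -0.00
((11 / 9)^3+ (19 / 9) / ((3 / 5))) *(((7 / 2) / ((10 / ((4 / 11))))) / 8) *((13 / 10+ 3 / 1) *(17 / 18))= 2491979 / 7217100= 0.35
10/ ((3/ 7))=70/ 3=23.33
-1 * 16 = -16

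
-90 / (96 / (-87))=81.56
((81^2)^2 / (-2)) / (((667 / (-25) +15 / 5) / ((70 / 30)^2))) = 4948595.46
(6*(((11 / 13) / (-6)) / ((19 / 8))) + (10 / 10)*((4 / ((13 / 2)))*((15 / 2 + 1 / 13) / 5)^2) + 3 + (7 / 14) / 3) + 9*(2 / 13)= 35115277 / 6261450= 5.61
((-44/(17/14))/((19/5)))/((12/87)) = -22330/323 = -69.13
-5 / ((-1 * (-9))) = -0.56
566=566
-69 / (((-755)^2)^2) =-69 / 324928500625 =-0.00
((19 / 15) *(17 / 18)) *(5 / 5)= 1.20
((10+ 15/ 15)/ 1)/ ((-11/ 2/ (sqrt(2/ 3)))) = -2 *sqrt(6)/ 3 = -1.63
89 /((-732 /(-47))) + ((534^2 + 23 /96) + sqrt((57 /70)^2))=58446961001 /204960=285162.77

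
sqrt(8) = 2 * sqrt(2) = 2.83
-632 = -632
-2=-2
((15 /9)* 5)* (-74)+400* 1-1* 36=-758 /3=-252.67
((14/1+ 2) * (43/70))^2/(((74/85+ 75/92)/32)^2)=296408285446144/8515782961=34806.93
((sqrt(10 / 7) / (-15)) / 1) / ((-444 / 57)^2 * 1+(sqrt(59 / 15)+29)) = -11686653 * sqrt(70) / 109987345972+130321 * sqrt(2478) / 329962037916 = -0.00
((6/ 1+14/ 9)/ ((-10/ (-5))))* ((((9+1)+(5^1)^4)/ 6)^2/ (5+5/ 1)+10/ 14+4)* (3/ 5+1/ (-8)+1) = 568591673/ 90720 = 6267.54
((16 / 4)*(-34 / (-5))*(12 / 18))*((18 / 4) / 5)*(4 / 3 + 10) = 4624 / 25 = 184.96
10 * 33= 330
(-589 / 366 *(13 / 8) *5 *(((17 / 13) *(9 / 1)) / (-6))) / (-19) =-1.35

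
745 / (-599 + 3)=-5 / 4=-1.25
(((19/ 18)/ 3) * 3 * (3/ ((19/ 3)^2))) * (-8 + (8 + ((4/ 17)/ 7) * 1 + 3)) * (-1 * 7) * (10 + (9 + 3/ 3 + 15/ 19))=-1185/ 34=-34.85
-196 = -196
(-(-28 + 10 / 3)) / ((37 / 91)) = 182 / 3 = 60.67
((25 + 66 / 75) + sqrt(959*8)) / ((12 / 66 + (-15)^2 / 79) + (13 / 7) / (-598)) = 181042246 / 21173925 + 559636*sqrt(1918) / 846957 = 37.49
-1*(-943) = 943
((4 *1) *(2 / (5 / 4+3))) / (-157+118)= -32 / 663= -0.05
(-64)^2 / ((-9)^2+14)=4096 / 95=43.12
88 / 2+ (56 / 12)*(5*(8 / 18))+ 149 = 5491 / 27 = 203.37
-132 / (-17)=132 / 17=7.76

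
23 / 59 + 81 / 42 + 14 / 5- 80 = -309261 / 4130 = -74.88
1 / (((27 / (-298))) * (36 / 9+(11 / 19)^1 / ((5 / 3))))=-28310 / 11151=-2.54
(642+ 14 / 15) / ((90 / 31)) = 149482 / 675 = 221.45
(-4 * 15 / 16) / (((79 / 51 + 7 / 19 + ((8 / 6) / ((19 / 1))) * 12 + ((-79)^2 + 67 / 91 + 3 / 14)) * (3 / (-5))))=2204475 / 2202609166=0.00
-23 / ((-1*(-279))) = -0.08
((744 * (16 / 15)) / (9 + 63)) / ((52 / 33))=1364 / 195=6.99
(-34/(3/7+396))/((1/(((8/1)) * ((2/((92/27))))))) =-8568/21275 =-0.40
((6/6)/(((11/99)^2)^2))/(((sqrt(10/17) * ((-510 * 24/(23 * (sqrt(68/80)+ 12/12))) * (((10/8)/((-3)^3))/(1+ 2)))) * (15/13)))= 5885217 * sqrt(170) * (sqrt(85)+ 10)/850000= 1735.05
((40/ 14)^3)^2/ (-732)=-0.74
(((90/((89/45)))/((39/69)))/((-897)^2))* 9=4050/4497259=0.00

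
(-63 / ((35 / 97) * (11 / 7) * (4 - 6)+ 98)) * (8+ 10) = -679 / 58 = -11.71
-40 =-40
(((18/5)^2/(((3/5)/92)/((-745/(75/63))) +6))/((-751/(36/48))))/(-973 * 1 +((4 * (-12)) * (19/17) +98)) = 396394236/170648386554875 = 0.00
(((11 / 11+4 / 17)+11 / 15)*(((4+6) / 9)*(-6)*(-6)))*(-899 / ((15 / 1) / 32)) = -115532288 / 765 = -151022.60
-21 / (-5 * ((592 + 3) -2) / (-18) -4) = -378 / 2893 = -0.13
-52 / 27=-1.93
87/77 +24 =1935/77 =25.13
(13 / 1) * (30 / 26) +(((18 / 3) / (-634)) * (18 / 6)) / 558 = 294809 / 19654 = 15.00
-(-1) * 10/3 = 10/3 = 3.33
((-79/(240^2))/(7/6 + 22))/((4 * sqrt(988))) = -79 * sqrt(247)/2636774400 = -0.00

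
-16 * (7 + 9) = -256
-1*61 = -61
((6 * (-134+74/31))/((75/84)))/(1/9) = -1233792/155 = -7959.95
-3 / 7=-0.43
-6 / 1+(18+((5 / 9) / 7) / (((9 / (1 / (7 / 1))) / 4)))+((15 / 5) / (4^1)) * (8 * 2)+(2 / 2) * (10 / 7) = 100946 / 3969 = 25.43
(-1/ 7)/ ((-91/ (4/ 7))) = 4/ 4459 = 0.00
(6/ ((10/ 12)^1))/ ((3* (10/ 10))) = 12/ 5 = 2.40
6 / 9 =2 / 3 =0.67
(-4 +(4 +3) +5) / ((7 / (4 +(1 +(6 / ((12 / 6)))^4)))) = 688 / 7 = 98.29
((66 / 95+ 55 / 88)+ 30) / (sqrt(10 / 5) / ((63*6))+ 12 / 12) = 850266963 / 27147580 - 4498767*sqrt(2) / 54295160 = 31.20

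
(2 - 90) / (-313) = 88 / 313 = 0.28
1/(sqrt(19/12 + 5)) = 0.39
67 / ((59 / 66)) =4422 / 59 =74.95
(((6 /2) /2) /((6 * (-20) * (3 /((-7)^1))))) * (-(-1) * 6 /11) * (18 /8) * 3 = 189 /1760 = 0.11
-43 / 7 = -6.14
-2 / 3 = -0.67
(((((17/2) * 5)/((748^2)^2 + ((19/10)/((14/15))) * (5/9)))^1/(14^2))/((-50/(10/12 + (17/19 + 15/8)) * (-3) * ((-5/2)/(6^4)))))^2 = 568722614769/7644598032531101421483477444855625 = 0.00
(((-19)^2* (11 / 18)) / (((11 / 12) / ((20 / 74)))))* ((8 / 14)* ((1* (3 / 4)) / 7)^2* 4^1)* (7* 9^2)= 1754460 / 1813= 967.71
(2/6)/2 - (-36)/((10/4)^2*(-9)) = -71/150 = -0.47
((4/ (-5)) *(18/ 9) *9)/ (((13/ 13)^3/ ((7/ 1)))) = -504/ 5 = -100.80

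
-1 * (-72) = 72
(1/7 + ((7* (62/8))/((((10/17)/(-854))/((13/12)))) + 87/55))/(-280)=1576746331/5174400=304.72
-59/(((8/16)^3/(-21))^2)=-1665216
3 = 3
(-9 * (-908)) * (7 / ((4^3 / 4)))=14301 / 4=3575.25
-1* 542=-542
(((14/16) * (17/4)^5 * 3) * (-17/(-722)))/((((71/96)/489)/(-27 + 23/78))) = -1513220.07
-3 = -3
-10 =-10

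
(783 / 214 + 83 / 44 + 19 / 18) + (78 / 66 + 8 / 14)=2477843 / 296604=8.35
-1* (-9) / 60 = 3 / 20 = 0.15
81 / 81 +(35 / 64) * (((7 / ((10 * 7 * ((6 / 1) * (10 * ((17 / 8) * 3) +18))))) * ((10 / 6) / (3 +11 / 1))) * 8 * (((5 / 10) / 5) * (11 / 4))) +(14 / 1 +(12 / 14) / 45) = 15.02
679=679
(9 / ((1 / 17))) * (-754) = -115362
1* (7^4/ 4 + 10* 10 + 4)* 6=4225.50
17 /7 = 2.43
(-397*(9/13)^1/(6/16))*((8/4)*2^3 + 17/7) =-1229112/91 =-13506.73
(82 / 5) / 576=41 / 1440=0.03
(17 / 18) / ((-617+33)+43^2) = 17 / 22770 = 0.00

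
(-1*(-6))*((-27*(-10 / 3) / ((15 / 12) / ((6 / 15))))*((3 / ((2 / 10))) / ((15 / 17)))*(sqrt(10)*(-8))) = -117504*sqrt(10) / 5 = -74316.05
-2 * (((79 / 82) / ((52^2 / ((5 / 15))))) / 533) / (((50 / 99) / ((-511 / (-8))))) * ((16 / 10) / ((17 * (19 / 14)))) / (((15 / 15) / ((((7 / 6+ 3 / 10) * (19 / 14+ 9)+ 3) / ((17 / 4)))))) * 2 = -84815269 / 2534890635875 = -0.00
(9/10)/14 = 9/140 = 0.06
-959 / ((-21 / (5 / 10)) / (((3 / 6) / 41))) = 137 / 492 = 0.28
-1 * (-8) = 8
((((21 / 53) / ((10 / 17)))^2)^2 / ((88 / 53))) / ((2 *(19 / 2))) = 16243247601 / 2489223440000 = 0.01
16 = 16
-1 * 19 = -19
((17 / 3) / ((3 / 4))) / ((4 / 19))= 323 / 9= 35.89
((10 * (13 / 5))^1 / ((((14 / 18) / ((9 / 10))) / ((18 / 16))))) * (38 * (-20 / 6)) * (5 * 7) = -300105 / 2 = -150052.50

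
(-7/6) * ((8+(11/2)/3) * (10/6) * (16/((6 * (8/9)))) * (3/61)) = -2065/732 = -2.82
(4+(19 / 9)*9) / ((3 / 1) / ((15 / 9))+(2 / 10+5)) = 23 / 7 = 3.29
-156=-156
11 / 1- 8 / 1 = 3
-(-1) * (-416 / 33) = -416 / 33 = -12.61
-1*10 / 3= -10 / 3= -3.33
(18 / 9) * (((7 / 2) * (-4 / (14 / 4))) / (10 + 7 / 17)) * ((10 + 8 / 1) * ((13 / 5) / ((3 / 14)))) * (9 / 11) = -445536 / 3245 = -137.30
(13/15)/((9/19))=247/135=1.83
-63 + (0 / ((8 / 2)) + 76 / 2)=-25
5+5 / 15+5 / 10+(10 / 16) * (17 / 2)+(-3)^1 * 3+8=487 / 48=10.15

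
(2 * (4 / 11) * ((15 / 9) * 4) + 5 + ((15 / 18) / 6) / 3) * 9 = 11755 / 132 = 89.05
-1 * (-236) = 236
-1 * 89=-89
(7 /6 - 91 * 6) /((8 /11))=-749.15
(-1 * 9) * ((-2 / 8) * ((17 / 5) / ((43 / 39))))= 5967 / 860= 6.94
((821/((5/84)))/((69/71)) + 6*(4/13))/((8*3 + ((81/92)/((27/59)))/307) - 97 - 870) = -26058999952/1731204475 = -15.05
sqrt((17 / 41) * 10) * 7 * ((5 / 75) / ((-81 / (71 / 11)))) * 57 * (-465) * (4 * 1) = 1170932 * sqrt(6970) / 12177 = 8028.01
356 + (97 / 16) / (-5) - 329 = 2063 / 80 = 25.79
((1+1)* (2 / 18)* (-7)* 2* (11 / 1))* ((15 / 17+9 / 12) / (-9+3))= 2849 / 306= 9.31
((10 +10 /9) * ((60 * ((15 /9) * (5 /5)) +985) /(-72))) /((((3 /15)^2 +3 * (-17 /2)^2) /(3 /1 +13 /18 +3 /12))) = -3.07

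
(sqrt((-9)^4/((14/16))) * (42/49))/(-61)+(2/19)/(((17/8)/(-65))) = -1040/323 - 972 * sqrt(14)/2989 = -4.44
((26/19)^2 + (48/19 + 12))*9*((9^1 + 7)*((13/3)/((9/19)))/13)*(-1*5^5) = -296000000/57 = -5192982.46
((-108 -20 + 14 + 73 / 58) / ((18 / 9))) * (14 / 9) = -45773 / 522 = -87.69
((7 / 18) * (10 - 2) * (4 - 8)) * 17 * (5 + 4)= -1904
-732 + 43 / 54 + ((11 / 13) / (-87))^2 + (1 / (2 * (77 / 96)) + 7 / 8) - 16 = -1762764790051 / 2363889528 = -745.71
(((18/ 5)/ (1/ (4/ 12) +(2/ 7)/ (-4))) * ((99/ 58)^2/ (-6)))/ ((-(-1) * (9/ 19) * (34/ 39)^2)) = -660891231/ 398600360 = -1.66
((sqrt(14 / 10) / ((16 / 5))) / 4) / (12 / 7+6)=7*sqrt(35) / 3456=0.01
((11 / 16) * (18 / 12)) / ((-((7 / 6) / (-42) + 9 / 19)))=-5643 / 2440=-2.31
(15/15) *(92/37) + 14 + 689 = 26103/37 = 705.49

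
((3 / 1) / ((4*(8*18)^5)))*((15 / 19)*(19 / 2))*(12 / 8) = 5 / 36691771392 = 0.00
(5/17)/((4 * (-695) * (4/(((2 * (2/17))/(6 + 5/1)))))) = -0.00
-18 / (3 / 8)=-48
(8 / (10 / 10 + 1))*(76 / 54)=152 / 27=5.63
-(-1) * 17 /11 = 17 /11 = 1.55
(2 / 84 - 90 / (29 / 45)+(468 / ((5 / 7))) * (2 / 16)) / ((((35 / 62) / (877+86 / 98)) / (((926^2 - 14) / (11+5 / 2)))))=-804017864368577536 / 140998725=-5702305920.63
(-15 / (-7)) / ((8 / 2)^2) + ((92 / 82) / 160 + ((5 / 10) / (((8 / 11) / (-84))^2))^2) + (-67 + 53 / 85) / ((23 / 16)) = 1597629711713293 / 35909440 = 44490521.48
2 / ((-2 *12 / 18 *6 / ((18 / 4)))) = -9 / 8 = -1.12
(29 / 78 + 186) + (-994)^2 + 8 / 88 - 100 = 847809073 / 858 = 988122.46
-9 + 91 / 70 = -77 / 10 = -7.70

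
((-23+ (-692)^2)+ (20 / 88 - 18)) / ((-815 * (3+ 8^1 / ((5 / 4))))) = -10534111 / 168542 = -62.50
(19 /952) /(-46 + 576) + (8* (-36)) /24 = -6054701 /504560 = -12.00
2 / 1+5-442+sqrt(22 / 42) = -435+sqrt(231) / 21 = -434.28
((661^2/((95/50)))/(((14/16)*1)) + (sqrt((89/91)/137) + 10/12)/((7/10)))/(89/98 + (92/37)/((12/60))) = 740*sqrt(1109563)/86152313 + 54318264770/2757261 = 19700.09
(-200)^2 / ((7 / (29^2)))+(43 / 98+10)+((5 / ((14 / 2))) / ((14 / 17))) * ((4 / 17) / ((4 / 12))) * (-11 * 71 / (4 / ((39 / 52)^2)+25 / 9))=41915109307 / 8722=4805676.37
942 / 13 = 72.46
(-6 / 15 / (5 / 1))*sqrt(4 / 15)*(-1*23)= 92*sqrt(15) / 375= 0.95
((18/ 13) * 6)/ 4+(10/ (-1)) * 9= -87.92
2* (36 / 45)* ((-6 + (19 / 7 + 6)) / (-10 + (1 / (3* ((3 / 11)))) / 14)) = -2736 / 6245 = -0.44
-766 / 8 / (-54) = 383 / 216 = 1.77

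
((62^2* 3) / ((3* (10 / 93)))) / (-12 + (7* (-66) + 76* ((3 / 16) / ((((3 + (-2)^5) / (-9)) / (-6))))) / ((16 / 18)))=-27646048 / 434305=-63.66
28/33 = 0.85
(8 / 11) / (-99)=-8 / 1089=-0.01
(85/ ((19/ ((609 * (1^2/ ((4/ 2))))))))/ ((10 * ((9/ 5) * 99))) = 17255/ 22572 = 0.76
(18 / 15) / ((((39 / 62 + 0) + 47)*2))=0.01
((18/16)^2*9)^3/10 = 387420489/2621440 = 147.79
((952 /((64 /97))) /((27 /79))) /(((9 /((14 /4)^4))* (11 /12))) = 2189464697 /28512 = 76790.99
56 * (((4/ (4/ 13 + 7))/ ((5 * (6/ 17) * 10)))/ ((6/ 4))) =24752/ 21375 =1.16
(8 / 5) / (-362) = -4 / 905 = -0.00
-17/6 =-2.83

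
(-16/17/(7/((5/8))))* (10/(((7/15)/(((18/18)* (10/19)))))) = -15000/15827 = -0.95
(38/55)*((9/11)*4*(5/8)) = 171/121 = 1.41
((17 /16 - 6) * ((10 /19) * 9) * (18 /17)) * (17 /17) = -31995 /1292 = -24.76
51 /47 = 1.09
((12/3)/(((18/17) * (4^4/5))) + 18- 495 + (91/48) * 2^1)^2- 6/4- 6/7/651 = 451262393700247/2015870976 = 223854.80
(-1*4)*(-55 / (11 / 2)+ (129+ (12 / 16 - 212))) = 369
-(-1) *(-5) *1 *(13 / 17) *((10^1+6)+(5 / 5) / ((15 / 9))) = -1079 / 17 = -63.47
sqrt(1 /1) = 1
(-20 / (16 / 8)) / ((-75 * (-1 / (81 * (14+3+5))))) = -1188 / 5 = -237.60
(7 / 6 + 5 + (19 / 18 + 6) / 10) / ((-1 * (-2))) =1237 / 360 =3.44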